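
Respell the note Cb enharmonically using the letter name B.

B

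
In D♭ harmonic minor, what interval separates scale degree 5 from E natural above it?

Scale degree 5 of Db harmonic minor is Ab.
Ab up to E: letters A→E make it a fifth; 8 semitones makes it augmented.

augmented fifth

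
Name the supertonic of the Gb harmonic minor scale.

Degree 2 takes the letter 1 step above G, which is A.
In harmonic minor, degree 2 sits 2 semitones above the tonic. Gb + 2 semitones is pitch class 8, spelled on A as Ab.

Ab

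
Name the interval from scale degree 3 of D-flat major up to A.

major third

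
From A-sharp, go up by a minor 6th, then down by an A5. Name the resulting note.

A minor sixth up from A# is F# (letter F, 8 semitones up).
An augmented fifth down from F# is Bb (letter B, 8 semitones down).

Bb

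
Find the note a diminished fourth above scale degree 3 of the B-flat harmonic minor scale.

Gbb

Scale degree 3 of Bb harmonic minor is Db.
A diminished fourth (4 semitones) above Db lands on the letter G, giving Gbb.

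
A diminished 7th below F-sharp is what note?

G##

A seventh below F lands on the letter G.
A diminished seventh spans 9 semitones, so F# moves to pitch class 9. On the letter G that is G##.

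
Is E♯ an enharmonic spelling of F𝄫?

No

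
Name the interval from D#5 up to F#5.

minor third

The letter names run D→F, a span of 2 letter steps, so the interval is some kind of third.
D# to F# is 3 semitones. A major third is 4, so 3 makes it minor.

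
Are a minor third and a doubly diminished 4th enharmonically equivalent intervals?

A minor third spans 3 semitones; a doubly diminished fourth spans 3.
They are enharmonically equivalent.

Yes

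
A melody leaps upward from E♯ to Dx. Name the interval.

major seventh

Counting letters E–F–G–A–B–C–D gives a seventh.
E#→D## = 11 semitones, exactly the major seventh.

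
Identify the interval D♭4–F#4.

The letter names run D→F, a span of 2 letter steps, so the interval is some kind of third.
Db to F# is 5 semitones. A major third is 4, so 5 makes it augmented.

augmented third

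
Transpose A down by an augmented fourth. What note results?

A down a perfect fourth is E, so the target letter is E.
From A, an augmented fourth is 6 semitones down: Eb.

Eb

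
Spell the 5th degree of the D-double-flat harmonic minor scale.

Degree 5 takes the letter 4 steps above D, which is A.
In harmonic minor, degree 5 sits 7 semitones above the tonic. Dbb + 7 semitones is pitch class 7, spelled on A as Abb.

Abb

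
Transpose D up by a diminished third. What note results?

Fb

D up a major third is F#, so the target letter is F.
From D, a diminished third is 2 semitones up: Fb.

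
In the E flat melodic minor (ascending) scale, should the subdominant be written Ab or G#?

Each scale degree takes a distinct letter name. Degree 4 of a scale on E must use the letter A.
Ab and G# are enharmonically the same pitch, but only Ab uses the letter A, so it is the correct spelling here.

Ab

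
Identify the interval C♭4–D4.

Counting letters C–D gives a second.
Cb→D = 3 semitones, 1 wider than the major second (2), so augmented.

augmented second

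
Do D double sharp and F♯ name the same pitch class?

D## is pitch class 4; F# is pitch class 6.
The pitch classes differ (4 vs. 6), so they are not enharmonic equivalents.

No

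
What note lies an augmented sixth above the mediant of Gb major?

G#

The mediant of Gb major is Bb.
An augmented sixth (10 semitones) above Bb lands on the letter G, giving G#.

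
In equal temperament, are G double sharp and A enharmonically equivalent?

Yes

G## = pitch class 9 and A = pitch class 9 — the same pitch class, so they are enharmonic equivalents.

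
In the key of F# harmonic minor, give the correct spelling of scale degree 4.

The F# harmonic minor scale runs F# G# A B C# D E#.
Degree 4 is B.

B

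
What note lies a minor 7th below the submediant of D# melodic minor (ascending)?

The submediant of D# melodic minor (ascending) is B#.
A minor seventh (10 semitones) below B# lands on the letter C, giving C##.

C##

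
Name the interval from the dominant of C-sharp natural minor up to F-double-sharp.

major seventh

The dominant of C# natural minor is G#.
G# up to F##: letters G→F make it a seventh; 11 semitones makes it major.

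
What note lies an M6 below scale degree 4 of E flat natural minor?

Scale degree 4 of Eb natural minor is Ab.
A major sixth (9 semitones) below Ab lands on the letter C, giving Cb.

Cb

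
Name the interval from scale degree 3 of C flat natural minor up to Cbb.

Scale degree 3 of Cb natural minor is Ebb.
Ebb up to Cbb: letters E→C make it a sixth; 8 semitones makes it minor.

minor sixth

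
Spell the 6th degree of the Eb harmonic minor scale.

Degree 6 takes the letter 5 steps above E, which is C.
In harmonic minor, degree 6 sits 8 semitones above the tonic. Eb + 8 semitones is pitch class 11, spelled on C as Cb.

Cb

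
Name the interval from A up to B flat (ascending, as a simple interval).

minor second

The letter names run A→B, a span of 1 letter step, so the interval is some kind of second.
A to Bb is 1 semitone. A major second is 2, so 1 makes it minor.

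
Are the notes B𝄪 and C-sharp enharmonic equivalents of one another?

Yes

B## = pitch class 1 and C# = pitch class 1 — the same pitch class, so they are enharmonic equivalents.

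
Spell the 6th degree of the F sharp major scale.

D#

The F# major scale runs F# G# A# B C# D# E#.
Degree 6 is D#.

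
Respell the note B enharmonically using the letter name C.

Plain C sits 1 semitone above B, so on the letter C the same pitch needs a flat: Cb.

Cb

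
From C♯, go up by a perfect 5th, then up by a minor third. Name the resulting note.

B

A perfect fifth up from C# is G# (letter G, 7 semitones up).
A minor third up from G# is B (letter B, 3 semitones up).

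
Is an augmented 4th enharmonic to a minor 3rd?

An augmented fourth spans 6 semitones; a minor third spans 3.
The spans differ, so they are not enharmonic equivalents.

No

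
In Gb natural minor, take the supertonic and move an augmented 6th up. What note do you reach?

The supertonic of Gb natural minor is Ab.
An augmented sixth (10 semitones) above Ab lands on the letter F, giving F#.

F#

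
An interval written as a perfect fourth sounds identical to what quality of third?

A perfect fourth spans 5 semitones.
A third spanning 5 semitones is augmented (the major third is 4).

augmented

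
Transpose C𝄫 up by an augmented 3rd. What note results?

Eb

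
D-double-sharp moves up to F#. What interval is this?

diminished third

The letter names run D→F, a span of 2 letter steps, so the interval is some kind of third.
D## to F# is 2 semitones. A major third is 4, so 2 makes it diminished.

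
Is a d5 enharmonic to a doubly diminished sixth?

Yes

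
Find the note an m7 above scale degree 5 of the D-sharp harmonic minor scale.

G#

Scale degree 5 of D# harmonic minor is A#.
A minor seventh (10 semitones) above A# lands on the letter G, giving G#.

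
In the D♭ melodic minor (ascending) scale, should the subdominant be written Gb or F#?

Gb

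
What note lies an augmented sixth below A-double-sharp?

C#

A sixth below A lands on the letter C.
An augmented sixth spans 10 semitones, so A## moves to pitch class 1. On the letter C that is C#.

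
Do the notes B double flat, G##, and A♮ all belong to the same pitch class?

Yes

Bbb = pitch class 9 and G## = pitch class 9 and A = pitch class 9 — the same pitch class, so they are enharmonic equivalents.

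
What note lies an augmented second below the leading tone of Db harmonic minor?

Bbb

The leading tone of Db harmonic minor is C.
An augmented second (3 semitones) below C lands on the letter B, giving Bbb.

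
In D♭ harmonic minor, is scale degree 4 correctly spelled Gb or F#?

Gb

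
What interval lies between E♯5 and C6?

Counting letters E–F–G–A–B–C gives a sixth.
E#→C = 7 semitones, 2 narrower than the major sixth (9), so diminished.

diminished sixth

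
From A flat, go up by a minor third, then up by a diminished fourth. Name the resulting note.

A minor third up from Ab is Cb (letter C, 3 semitones up).
A diminished fourth up from Cb is Fbb (letter F, 4 semitones up).

Fbb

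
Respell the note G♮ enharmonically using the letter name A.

Abb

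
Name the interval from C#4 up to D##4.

The letter names run C→D, a span of 1 letter step, so the interval is some kind of second.
C# to D## is 3 semitones. A major second is 2, so 3 makes it augmented.

augmented second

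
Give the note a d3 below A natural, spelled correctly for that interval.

F##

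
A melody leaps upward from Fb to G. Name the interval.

augmented second

Counting letters F–G gives a second.
Fb→G = 3 semitones, 1 wider than the major second (2), so augmented.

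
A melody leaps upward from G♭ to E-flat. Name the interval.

major sixth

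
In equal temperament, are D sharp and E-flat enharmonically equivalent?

D# is pitch class 3; Eb is pitch class 3.
All spellings map to pitch class 3, so they are enharmonically equivalent.

Yes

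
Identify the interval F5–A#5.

augmented third

Counting letters F–G–A gives a third.
F→A# = 5 semitones, 1 wider than the major third (4), so augmented.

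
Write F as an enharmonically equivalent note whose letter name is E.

E#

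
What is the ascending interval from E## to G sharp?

The letter names run E→G, a span of 2 letter steps, so the interval is some kind of third.
E## to G# is 2 semitones. A major third is 4, so 2 makes it diminished.

diminished third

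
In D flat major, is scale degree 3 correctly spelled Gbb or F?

Each scale degree takes a distinct letter name. Degree 3 of a scale on D must use the letter F.
F and Gbb are enharmonically the same pitch, but only F uses the letter F, so it is the correct spelling here.

F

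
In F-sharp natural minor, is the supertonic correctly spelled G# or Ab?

Each scale degree takes a distinct letter name. Degree 2 of a scale on F must use the letter G.
G# and Ab are enharmonically the same pitch, but only G# uses the letter G, so it is the correct spelling here.

G#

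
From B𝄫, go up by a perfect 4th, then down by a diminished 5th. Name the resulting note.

Ab

A perfect fourth up from Bbb is Ebb (letter E, 5 semitones up).
A diminished fifth down from Ebb is Ab (letter A, 6 semitones down).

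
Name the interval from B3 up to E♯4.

augmented fourth

Counting letters B–C–D–E gives a fourth.
B→E# = 6 semitones, 1 wider than the perfect fourth (5), so augmented.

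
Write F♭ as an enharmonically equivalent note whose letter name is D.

D##

Plain D sits 2 semitones below Fb, so on the letter D the same pitch needs a double sharp: D##.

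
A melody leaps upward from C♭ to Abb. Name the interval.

minor sixth

The letter names run C→A, a span of 5 letter steps, so the interval is some kind of sixth.
Cb to Abb is 8 semitones. A major sixth is 9, so 8 makes it minor.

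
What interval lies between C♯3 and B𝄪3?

The letter names run C→B, a span of 6 letter steps, so the interval is some kind of seventh.
C# to B## is 12 semitones. A major seventh is 11, so 12 makes it augmented.

augmented seventh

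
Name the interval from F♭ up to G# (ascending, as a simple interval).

The letter names run F→G, a span of 1 letter step, so the interval is some kind of second.
Fb to G# is 4 semitones. A major second is 2, so 4 makes it doubly augmented.

doubly augmented second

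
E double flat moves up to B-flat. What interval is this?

The letter names run E→B, a span of 4 letter steps, so the interval is some kind of fifth.
Ebb to Bb is 8 semitones. A perfect fifth is 7, so 8 makes it augmented.

augmented fifth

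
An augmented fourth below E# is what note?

E down a perfect fourth is B, so the target letter is B.
From E#, an augmented fourth is 6 semitones down: B.

B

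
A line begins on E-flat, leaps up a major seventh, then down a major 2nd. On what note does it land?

A major seventh up from Eb is D (letter D, 11 semitones up).
A major second down from D is C (letter C, 2 semitones down).

C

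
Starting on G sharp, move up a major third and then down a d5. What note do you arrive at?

A major third up from G# is B# (letter B, 4 semitones up).
A diminished fifth down from B# is E## (letter E, 6 semitones down).

E##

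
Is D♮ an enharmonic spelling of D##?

No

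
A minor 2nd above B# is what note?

C#

A second above B lands on the letter C.
A minor second spans 1 semitone, so B# moves to pitch class 1. On the letter C that is C#.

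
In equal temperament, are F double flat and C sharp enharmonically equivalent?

Fbb is pitch class 3; C# is pitch class 1.
The pitch classes differ (3 vs. 1), so they are not enharmonic equivalents.

No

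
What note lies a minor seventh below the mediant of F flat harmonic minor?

Bbb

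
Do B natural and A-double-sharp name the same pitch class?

Yes

B is pitch class 11; A## is pitch class 11.
All spellings map to pitch class 11, so they are enharmonically equivalent.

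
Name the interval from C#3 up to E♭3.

diminished third

Counting letters C–D–E gives a third.
C#→Eb = 2 semitones, 2 narrower than the major third (4), so diminished.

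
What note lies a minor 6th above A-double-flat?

A up a major sixth is F#, so the target letter is F.
From Abb, a minor sixth is 8 semitones up: Fbb.

Fbb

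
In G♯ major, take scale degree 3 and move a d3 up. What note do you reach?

Scale degree 3 of G# major is B#.
A diminished third (2 semitones) above B# lands on the letter D, giving D.

D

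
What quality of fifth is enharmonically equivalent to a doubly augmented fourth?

A doubly augmented fourth spans 7 semitones.
A fifth spanning 7 semitones is perfect (the perfect fifth is 7).

perfect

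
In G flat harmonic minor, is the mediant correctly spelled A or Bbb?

Bbb

Each scale degree takes a distinct letter name. Degree 3 of a scale on G must use the letter B.
Bbb and A are enharmonically the same pitch, but only Bbb uses the letter B, so it is the correct spelling here.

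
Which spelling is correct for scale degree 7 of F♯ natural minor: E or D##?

Each scale degree takes a distinct letter name. Degree 7 of a scale on F must use the letter E.
E and D## are enharmonically the same pitch, but only E uses the letter E, so it is the correct spelling here.

E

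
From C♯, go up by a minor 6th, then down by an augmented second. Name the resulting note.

A minor sixth up from C# is A (letter A, 8 semitones up).
An augmented second down from A is Gb (letter G, 3 semitones down).

Gb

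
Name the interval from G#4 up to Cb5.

doubly diminished fourth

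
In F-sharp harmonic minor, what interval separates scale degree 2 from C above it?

diminished fourth

Scale degree 2 of F# harmonic minor is G#.
G# up to C: letters G→C make it a fourth; 4 semitones makes it diminished.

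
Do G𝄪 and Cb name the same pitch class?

No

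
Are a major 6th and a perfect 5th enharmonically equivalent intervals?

No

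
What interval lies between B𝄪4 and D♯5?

diminished third

Counting letters B–C–D gives a third.
B##→D# = 2 semitones, 2 narrower than the major third (4), so diminished.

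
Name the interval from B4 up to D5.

Counting letters B–C–D gives a third.
B→D = 3 semitones, 1 narrower than the major third (4), so minor.

minor third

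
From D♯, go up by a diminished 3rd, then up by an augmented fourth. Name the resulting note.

A diminished third up from D# is F (letter F, 2 semitones up).
An augmented fourth up from F is B (letter B, 6 semitones up).

B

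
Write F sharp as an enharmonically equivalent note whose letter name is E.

F# is pitch class 6. The letter E alone is pitch class 4.
To reach pitch class 6 from E requires an offset of +2 semitones, i.e. double sharp: E##.

E##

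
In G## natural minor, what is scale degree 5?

The G## natural minor scale runs G## A## B# C## D## E# F##.
Degree 5 is D##.

D##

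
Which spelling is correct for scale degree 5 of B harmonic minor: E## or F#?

F#

Each scale degree takes a distinct letter name. Degree 5 of a scale on B must use the letter F.
F# and E## are enharmonically the same pitch, but only F# uses the letter F, so it is the correct spelling here.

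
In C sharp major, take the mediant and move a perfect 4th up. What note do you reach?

A#

The mediant of C# major is E#.
A perfect fourth (5 semitones) above E# lands on the letter A, giving A#.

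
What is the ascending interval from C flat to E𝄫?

minor third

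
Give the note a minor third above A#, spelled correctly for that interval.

C#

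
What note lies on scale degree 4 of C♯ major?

Degree 4 takes the letter 3 steps above C, which is F.
In major, degree 4 sits 5 semitones above the tonic. C# + 5 semitones is pitch class 6, spelled on F as F#.

F#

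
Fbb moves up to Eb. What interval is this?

augmented seventh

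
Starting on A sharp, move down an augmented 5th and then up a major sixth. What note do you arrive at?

B

An augmented fifth down from A# is D (letter D, 8 semitones down).
A major sixth up from D is B (letter B, 9 semitones up).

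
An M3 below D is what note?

A third below D lands on the letter B.
A major third spans 4 semitones, so D moves to pitch class 10. On the letter B that is Bb.

Bb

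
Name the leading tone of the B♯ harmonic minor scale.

Degree 7 takes the letter 6 steps above B, which is A.
In harmonic minor, degree 7 sits 11 semitones above the tonic. B# + 11 semitones is pitch class 11, spelled on A as A##.

A##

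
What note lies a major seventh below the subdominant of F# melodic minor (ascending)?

C

The subdominant of F# melodic minor (ascending) is B.
A major seventh (11 semitones) below B lands on the letter C, giving C.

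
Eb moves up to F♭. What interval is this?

Counting letters E–F gives a second.
Eb→Fb = 1 semitone, 1 narrower than the major second (2), so minor.

minor second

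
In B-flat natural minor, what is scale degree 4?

Degree 4 takes the letter 3 steps above B, which is E.
In natural minor, degree 4 sits 5 semitones above the tonic. Bb + 5 semitones is pitch class 3, spelled on E as Eb.

Eb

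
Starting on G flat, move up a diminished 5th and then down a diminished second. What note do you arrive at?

C

A diminished fifth up from Gb is Dbb (letter D, 6 semitones up).
A diminished second down from Dbb is C (letter C, 0 semitones down).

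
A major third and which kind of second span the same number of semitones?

A major third spans 4 semitones.
A second spanning 4 semitones is doubly augmented (the major second is 2).

doubly augmented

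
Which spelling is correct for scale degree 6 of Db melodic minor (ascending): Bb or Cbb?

Bb

Each scale degree takes a distinct letter name. Degree 6 of a scale on D must use the letter B.
Bb and Cbb are enharmonically the same pitch, but only Bb uses the letter B, so it is the correct spelling here.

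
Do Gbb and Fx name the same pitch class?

Two spellings are enharmonically equivalent only if they share a pitch class.
Here Gbb → 5, F## → 7; 5 ≠ 7, so they are not.

No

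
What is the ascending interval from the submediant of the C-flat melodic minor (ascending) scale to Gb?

minor seventh

The submediant of Cb melodic minor (ascending) is Ab.
Ab up to Gb: letters A→G make it a seventh; 10 semitones makes it minor.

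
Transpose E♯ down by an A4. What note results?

B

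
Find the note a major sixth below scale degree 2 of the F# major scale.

Scale degree 2 of F# major is G#.
A major sixth (9 semitones) below G# lands on the letter B, giving B.

B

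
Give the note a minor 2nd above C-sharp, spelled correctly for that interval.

C up a major second is D, so the target letter is D.
From C#, a minor second is 1 semitone up: D.

D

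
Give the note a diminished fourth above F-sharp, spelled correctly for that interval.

Bb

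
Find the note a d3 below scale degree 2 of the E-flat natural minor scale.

Scale degree 2 of Eb natural minor is F.
A diminished third (2 semitones) below F lands on the letter D, giving D#.

D#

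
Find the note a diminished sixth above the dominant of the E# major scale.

The dominant of E# major is B#.
A diminished sixth (7 semitones) above B# lands on the letter G, giving G.

G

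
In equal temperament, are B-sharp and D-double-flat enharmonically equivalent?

B# = pitch class 0 and Dbb = pitch class 0 — the same pitch class, so they are enharmonic equivalents.

Yes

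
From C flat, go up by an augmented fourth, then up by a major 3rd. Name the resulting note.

An augmented fourth up from Cb is F (letter F, 6 semitones up).
A major third up from F is A (letter A, 4 semitones up).

A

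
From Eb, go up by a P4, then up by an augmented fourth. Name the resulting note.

A perfect fourth up from Eb is Ab (letter A, 5 semitones up).
An augmented fourth up from Ab is D (letter D, 6 semitones up).

D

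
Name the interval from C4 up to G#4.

augmented fifth

Counting letters C–D–E–F–G gives a fifth.
C→G# = 8 semitones, 1 wider than the perfect fifth (7), so augmented.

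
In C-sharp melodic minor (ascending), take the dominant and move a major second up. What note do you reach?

The dominant of C# melodic minor (ascending) is G#.
A major second (2 semitones) above G# lands on the letter A, giving A#.

A#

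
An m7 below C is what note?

A seventh below C lands on the letter D.
A minor seventh spans 10 semitones, so C moves to pitch class 2. On the letter D that is D.

D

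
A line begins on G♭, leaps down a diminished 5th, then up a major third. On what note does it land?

E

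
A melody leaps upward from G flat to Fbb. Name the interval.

diminished seventh

Counting letters G–A–B–C–D–E–F gives a seventh.
Gb→Fbb = 9 semitones, 2 narrower than the major seventh (11), so diminished.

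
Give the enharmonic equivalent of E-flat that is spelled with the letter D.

D#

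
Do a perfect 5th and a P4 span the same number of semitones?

No

A perfect fifth spans 7 semitones; a perfect fourth spans 5.
The spans differ, so they are not enharmonic equivalents.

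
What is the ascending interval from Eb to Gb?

The letter names run E→G, a span of 2 letter steps, so the interval is some kind of third.
Eb to Gb is 3 semitones. A major third is 4, so 3 makes it minor.

minor third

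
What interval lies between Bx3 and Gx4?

The letter names run B→G, a span of 5 letter steps, so the interval is some kind of sixth.
B## to G## is 8 semitones. A major sixth is 9, so 8 makes it minor.

minor sixth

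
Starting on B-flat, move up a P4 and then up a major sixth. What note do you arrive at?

C

A perfect fourth up from Bb is Eb (letter E, 5 semitones up).
A major sixth up from Eb is C (letter C, 9 semitones up).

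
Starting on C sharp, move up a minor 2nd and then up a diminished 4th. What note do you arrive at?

Gb

A minor second up from C# is D (letter D, 1 semitone up).
A diminished fourth up from D is Gb (letter G, 4 semitones up).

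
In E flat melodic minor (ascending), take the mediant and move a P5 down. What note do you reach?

Cb

The mediant of Eb melodic minor (ascending) is Gb.
A perfect fifth (7 semitones) below Gb lands on the letter C, giving Cb.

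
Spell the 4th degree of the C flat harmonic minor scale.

The Cb harmonic minor scale runs Cb Db Ebb Fb Gb Abb Bb.
Degree 4 is Fb.

Fb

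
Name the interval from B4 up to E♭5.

diminished fourth

The letter names run B→E, a span of 3 letter steps, so the interval is some kind of fourth.
B to Eb is 4 semitones. A perfect fourth is 5, so 4 makes it diminished.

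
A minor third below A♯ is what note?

A down a major third is F, so the target letter is F.
From A#, a minor third is 3 semitones down: F##.

F##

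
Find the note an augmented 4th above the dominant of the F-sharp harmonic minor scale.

The dominant of F# harmonic minor is C#.
An augmented fourth (6 semitones) above C# lands on the letter F, giving F##.

F##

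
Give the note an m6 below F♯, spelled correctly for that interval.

A sixth below F lands on the letter A.
A minor sixth spans 8 semitones, so F# moves to pitch class 10. On the letter A that is A#.

A#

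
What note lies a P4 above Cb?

C up a perfect fourth is F, so the target letter is F.
From Cb, a perfect fourth is 5 semitones up: Fb.

Fb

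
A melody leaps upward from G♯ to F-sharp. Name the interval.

The letter names run G→F, a span of 6 letter steps, so the interval is some kind of seventh.
G# to F# is 10 semitones. A major seventh is 11, so 10 makes it minor.

minor seventh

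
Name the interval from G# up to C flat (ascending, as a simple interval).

Counting letters G–A–B–C gives a fourth.
G#→Cb = 3 semitones, 2 narrower than the perfect fourth (5), so doubly diminished.

doubly diminished fourth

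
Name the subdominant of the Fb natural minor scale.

Bbb

Degree 4 takes the letter 3 steps above F, which is B.
In natural minor, degree 4 sits 5 semitones above the tonic. Fb + 5 semitones is pitch class 9, spelled on B as Bbb.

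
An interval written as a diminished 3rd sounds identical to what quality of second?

major

A diminished third spans 2 semitones.
A second spanning 2 semitones is major (the major second is 2).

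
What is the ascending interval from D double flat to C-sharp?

doubly augmented seventh

The letter names run D→C, a span of 6 letter steps, so the interval is some kind of seventh.
Dbb to C# is 13 semitones. A major seventh is 11, so 13 makes it doubly augmented.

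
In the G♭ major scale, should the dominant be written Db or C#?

Db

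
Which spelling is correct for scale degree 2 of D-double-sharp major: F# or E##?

E##

Each scale degree takes a distinct letter name. Degree 2 of a scale on D must use the letter E.
E## and F# are enharmonically the same pitch, but only E## uses the letter E, so it is the correct spelling here.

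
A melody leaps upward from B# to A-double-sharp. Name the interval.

Counting letters B–C–D–E–F–G–A gives a seventh.
B#→A## = 11 semitones, exactly the major seventh.

major seventh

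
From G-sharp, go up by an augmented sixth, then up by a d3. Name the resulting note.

An augmented sixth up from G# is E## (letter E, 10 semitones up).
A diminished third up from E## is G# (letter G, 2 semitones up).

G#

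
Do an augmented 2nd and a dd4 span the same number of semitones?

An augmented second spans 3 semitones; a doubly diminished fourth spans 3.
They are enharmonically equivalent.

Yes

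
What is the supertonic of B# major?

The B# major scale runs B# C## D## E# F## G## A##.
Degree 2 is C##.

C##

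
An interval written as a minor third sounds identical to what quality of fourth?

doubly diminished

A minor third spans 3 semitones.
A fourth spanning 3 semitones is doubly diminished (the perfect fourth is 5).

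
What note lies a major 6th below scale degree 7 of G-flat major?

Ab

Scale degree 7 of Gb major is F.
A major sixth (9 semitones) below F lands on the letter A, giving Ab.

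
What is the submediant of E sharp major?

Degree 6 takes the letter 5 steps above E, which is C.
In major, degree 6 sits 9 semitones above the tonic. E# + 9 semitones is pitch class 2, spelled on C as C##.

C##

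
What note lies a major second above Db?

Eb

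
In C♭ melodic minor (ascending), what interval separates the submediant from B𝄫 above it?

The submediant of Cb melodic minor (ascending) is Ab.
Ab up to Bbb: letters A→B make it a second; 1 semitone makes it minor.

minor second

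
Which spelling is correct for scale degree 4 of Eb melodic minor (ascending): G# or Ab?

Each scale degree takes a distinct letter name. Degree 4 of a scale on E must use the letter A.
Ab and G# are enharmonically the same pitch, but only Ab uses the letter A, so it is the correct spelling here.

Ab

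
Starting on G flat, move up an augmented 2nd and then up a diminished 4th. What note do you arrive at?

Db

An augmented second up from Gb is A (letter A, 3 semitones up).
A diminished fourth up from A is Db (letter D, 4 semitones up).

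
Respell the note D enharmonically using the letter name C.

C##

Plain C sits 2 semitones below D, so on the letter C the same pitch needs a double sharp: C##.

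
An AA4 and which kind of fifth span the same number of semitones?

A doubly augmented fourth spans 7 semitones.
A fifth spanning 7 semitones is perfect (the perfect fifth is 7).

perfect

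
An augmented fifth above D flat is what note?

D up a perfect fifth is A, so the target letter is A.
From Db, an augmented fifth is 8 semitones up: A.

A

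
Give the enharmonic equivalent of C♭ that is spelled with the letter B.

B

Plain B sits at the same pitch as Cb, so on the letter B the same pitch needs a natural: B.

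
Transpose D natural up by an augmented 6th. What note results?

B#

D up a major sixth is B, so the target letter is B.
From D, an augmented sixth is 10 semitones up: B#.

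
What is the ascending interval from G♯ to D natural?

The letter names run G→D, a span of 4 letter steps, so the interval is some kind of fifth.
G# to D is 6 semitones. A perfect fifth is 7, so 6 makes it diminished.

diminished fifth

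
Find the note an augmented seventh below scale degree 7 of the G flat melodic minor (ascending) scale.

Scale degree 7 of Gb melodic minor (ascending) is F.
An augmented seventh (12 semitones) below F lands on the letter G, giving Gbb.

Gbb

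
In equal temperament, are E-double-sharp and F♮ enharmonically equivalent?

No

Two spellings are enharmonically equivalent only if they share a pitch class.
Here E## → 6, F → 5; 5 ≠ 6, so they are not.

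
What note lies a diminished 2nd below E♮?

D##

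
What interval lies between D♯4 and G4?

diminished fourth

The letter names run D→G, a span of 3 letter steps, so the interval is some kind of fourth.
D# to G is 4 semitones. A perfect fourth is 5, so 4 makes it diminished.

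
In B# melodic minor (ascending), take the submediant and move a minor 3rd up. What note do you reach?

B#

The submediant of B# melodic minor (ascending) is G##.
A minor third (3 semitones) above G## lands on the letter B, giving B#.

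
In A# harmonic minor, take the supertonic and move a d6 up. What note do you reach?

The supertonic of A# harmonic minor is B#.
A diminished sixth (7 semitones) above B# lands on the letter G, giving G.

G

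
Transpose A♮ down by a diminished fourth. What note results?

E#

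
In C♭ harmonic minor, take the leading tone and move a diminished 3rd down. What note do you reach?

The leading tone of Cb harmonic minor is Bb.
A diminished third (2 semitones) below Bb lands on the letter G, giving G#.

G#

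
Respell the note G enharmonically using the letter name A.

Plain A sits 2 semitones above G, so on the letter A the same pitch needs a double flat: Abb.

Abb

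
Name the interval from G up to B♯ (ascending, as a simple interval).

Counting letters G–A–B gives a third.
G→B# = 5 semitones, 1 wider than the major third (4), so augmented.

augmented third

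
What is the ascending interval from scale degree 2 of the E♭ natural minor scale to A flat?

Scale degree 2 of Eb natural minor is F.
F up to Ab: letters F→A make it a third; 3 semitones makes it minor.

minor third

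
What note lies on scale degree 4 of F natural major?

Bb

Degree 4 takes the letter 3 steps above F, which is B.
In major, degree 4 sits 5 semitones above the tonic. F + 5 semitones is pitch class 10, spelled on B as Bb.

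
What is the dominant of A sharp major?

The A# major scale runs A# B# C## D# E# F## G##.
Degree 5 is E#.

E#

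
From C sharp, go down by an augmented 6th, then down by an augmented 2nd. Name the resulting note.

An augmented sixth down from C# is Eb (letter E, 10 semitones down).
An augmented second down from Eb is Dbb (letter D, 3 semitones down).

Dbb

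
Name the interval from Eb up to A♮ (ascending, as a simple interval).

augmented fourth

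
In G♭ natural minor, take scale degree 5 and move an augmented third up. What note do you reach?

Scale degree 5 of Gb natural minor is Db.
An augmented third (5 semitones) above Db lands on the letter F, giving F#.

F#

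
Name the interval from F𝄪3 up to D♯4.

minor sixth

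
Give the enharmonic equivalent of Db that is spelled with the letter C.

Db is pitch class 1. The letter C alone is pitch class 0.
To reach pitch class 1 from C requires an offset of +1 semitone, i.e. sharp: C#.

C#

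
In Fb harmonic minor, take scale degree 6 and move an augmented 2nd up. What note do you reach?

Scale degree 6 of Fb harmonic minor is Dbb.
An augmented second (3 semitones) above Dbb lands on the letter E, giving Eb.

Eb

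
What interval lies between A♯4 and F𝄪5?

The letter names run A→F, a span of 5 letter steps, so the interval is some kind of sixth.
A# to F## is 9 semitones. A major sixth is 9, so 9 makes it major.

major sixth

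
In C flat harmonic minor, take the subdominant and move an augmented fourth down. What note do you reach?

The subdominant of Cb harmonic minor is Fb.
An augmented fourth (6 semitones) below Fb lands on the letter C, giving Cbb.

Cbb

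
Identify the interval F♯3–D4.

minor sixth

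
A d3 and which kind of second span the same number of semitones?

A diminished third spans 2 semitones.
A second spanning 2 semitones is major (the major second is 2).

major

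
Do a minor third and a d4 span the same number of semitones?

No

A minor third spans 3 semitones; a diminished fourth spans 4.
The spans differ, so they are not enharmonic equivalents.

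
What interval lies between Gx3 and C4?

doubly diminished fourth

Counting letters G–A–B–C gives a fourth.
G##→C = 3 semitones, 2 narrower than the perfect fourth (5), so doubly diminished.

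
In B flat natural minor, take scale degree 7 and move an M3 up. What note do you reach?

C

Scale degree 7 of Bb natural minor is Ab.
A major third (4 semitones) above Ab lands on the letter C, giving C.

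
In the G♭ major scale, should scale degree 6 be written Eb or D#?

Eb

Each scale degree takes a distinct letter name. Degree 6 of a scale on G must use the letter E.
Eb and D# are enharmonically the same pitch, but only Eb uses the letter E, so it is the correct spelling here.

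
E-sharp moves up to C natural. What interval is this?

diminished sixth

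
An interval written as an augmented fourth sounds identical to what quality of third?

doubly augmented

An augmented fourth spans 6 semitones.
A third spanning 6 semitones is doubly augmented (the major third is 4).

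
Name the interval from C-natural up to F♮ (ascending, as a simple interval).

Counting letters C–D–E–F gives a fourth.
C→F = 5 semitones, exactly the perfect fourth.

perfect fourth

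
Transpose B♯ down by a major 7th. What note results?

C#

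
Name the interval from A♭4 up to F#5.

The letter names run A→F, a span of 5 letter steps, so the interval is some kind of sixth.
Ab to F# is 10 semitones. A major sixth is 9, so 10 makes it augmented.

augmented sixth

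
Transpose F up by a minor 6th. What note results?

A sixth above F lands on the letter D.
A minor sixth spans 8 semitones, so F moves to pitch class 1. On the letter D that is Db.

Db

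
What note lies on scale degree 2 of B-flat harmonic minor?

Degree 2 takes the letter 1 step above B, which is C.
In harmonic minor, degree 2 sits 2 semitones above the tonic. Bb + 2 semitones is pitch class 0, spelled on C as C.

C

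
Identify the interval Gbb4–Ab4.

The letter names run G→A, a span of 1 letter step, so the interval is some kind of second.
Gbb to Ab is 3 semitones. A major second is 2, so 3 makes it augmented.

augmented second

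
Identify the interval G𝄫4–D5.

doubly augmented fifth

The letter names run G→D, a span of 4 letter steps, so the interval is some kind of fifth.
Gbb to D is 9 semitones. A perfect fifth is 7, so 9 makes it doubly augmented.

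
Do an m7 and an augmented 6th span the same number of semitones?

Yes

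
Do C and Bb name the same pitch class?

Two spellings are enharmonically equivalent only if they share a pitch class.
Here C → 0, Bb → 10; 0 ≠ 10, so they are not.

No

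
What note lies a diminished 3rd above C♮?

Ebb

C up a major third is E, so the target letter is E.
From C, a diminished third is 2 semitones up: Ebb.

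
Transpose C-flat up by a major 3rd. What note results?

C up a major third is E, so the target letter is E.
From Cb, a major third is 4 semitones up: Eb.

Eb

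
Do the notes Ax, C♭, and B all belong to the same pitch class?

Yes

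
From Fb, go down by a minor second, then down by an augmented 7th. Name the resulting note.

Fbb

A minor second down from Fb is Eb (letter E, 1 semitone down).
An augmented seventh down from Eb is Fbb (letter F, 12 semitones down).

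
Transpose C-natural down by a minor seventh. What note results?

C down a major seventh is Db, so the target letter is D.
From C, a minor seventh is 10 semitones down: D.

D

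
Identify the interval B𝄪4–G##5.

minor sixth

Counting letters B–C–D–E–F–G gives a sixth.
B##→G## = 8 semitones, 1 narrower than the major sixth (9), so minor.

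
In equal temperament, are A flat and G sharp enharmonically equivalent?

Yes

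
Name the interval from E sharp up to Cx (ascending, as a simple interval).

The letter names run E→C, a span of 5 letter steps, so the interval is some kind of sixth.
E# to C## is 9 semitones. A major sixth is 9, so 9 makes it major.

major sixth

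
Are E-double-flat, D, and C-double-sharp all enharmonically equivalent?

Ebb = pitch class 2 and D = pitch class 2 and C## = pitch class 2 — the same pitch class, so they are enharmonic equivalents.

Yes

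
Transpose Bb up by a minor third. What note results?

Db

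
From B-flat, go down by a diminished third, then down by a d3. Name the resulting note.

E##

A diminished third down from Bb is G# (letter G, 2 semitones down).
A diminished third down from G# is E## (letter E, 2 semitones down).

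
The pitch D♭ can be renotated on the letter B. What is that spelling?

B##

Db is pitch class 1. The letter B alone is pitch class 11.
To reach pitch class 1 from B requires an offset of +2 semitones, i.e. double sharp: B##.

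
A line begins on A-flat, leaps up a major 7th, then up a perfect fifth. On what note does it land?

A major seventh up from Ab is G (letter G, 11 semitones up).
A perfect fifth up from G is D (letter D, 7 semitones up).

D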